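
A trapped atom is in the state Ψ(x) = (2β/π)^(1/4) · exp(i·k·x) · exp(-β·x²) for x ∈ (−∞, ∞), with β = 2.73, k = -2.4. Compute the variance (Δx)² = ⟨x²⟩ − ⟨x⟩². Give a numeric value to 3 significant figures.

0.0916

Compute ⟨x⟩ and ⟨x²⟩ separately, then (Δx)² = ⟨x²⟩ − ⟨x⟩².
Gaussian moments: ∫x^(2j)·e^(−2βx²) dx = (2j−1)!!/(4β)^j · √(π/(2β)), odd powers integrate to 0; here √(π/(2β)) = 0.75854.
⟨x⟩ = 0.0000 and ⟨x²⟩ = 0.091575.
(Δx)² = 0.091575 − (0.0000)² = 0.091575.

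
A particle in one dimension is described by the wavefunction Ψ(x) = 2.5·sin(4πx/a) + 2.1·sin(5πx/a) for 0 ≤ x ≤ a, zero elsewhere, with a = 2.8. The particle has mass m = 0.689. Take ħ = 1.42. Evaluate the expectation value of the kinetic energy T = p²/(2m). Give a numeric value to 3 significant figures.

36.3

T = −(ħ²/2m) d²/dx², so ⟨T⟩ = −(ħ²/2m) ∫ Ψ*·Ψ'' dx / ∫|Ψ|² dx; with m = 0.689.
d²/dx² sin(jπx/a) = −(jπ/a)²·sin(jπx/a); on 0 ≤ x ≤ a, ∫sin²(jπx/a) dx = a/2 and ∫sin(jπx/a)·sin(lπx/a) dx = 0 for j ≠ l, so only diagonal terms survive in ∫|Ψ|² and ∫Ψ·Ψ″; ∫Ψ·Ψ′ dx = [Ψ²/2] between the walls = 0.
State is unnormalized: ∫|Ψ|² dx = 14.924, and ∫Ψ*·(−ħ²/2m · Ψ'') dx = 542.22, so ⟨T⟩ = 542.22 / 14.924.
⟨T⟩ = 36.332.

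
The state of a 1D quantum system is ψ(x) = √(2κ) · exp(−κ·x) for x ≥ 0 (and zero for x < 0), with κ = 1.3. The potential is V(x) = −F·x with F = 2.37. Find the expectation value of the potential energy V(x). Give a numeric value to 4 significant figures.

-0.9115

⟨V⟩ = ∫ V(x)·|ψ|² dx.
Every integrand reduces to terms xʲ·e^(−2κx) on [0, ∞); use ∫₀^∞ xʲ·e^(−2κx) dx = j!/(2κ)^(j+1).
⟨V⟩ = -0.91154.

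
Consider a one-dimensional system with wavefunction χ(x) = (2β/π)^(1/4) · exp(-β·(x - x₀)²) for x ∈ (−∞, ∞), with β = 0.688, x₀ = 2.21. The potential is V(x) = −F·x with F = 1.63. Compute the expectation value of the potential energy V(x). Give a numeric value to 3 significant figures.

⟨V⟩ = ∫ V(x)·|χ|² dx.
Gaussian moments (u = x − x₀): ∫u^(2j)·e^(−2βu²) du = (2j−1)!!/(4β)^j · √(π/(2β)), odd powers integrate to 0; here √(π/(2β)) = 1.5110.
⟨V⟩ = -3.6023.

-3.60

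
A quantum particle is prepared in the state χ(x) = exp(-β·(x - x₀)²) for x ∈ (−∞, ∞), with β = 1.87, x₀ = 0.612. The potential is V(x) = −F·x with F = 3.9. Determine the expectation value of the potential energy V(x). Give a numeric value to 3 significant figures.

⟨V⟩ = ∫ V(x)·|χ|² dx / ∫|χ|² dx.
Gaussian moments (u = x − x₀): ∫u^(2j)·e^(−2βu²) du = (2j−1)!!/(4β)^j · √(π/(2β)), odd powers integrate to 0; here √(π/(2β)) = 0.91651.
State is unnormalized: ∫|χ|² dx = 0.91651, and ∫χ*·V(x)·χ dx = -2.1875, so ⟨V⟩ = -2.1875 / 0.91651.
⟨V⟩ = -2.3868.

-2.39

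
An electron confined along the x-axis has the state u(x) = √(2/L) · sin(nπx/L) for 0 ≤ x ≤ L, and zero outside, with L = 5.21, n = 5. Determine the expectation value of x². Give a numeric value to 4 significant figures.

8.993

⟨x²⟩ = ∫ x²·|u|² dx (integrals over the domain).
With sin²θ = (1 − cos2θ)/2 on 0 ≤ x ≤ L: ∫sin²(nπx/L) dx = L/2, ∫x·sin²(nπx/L) dx = L²/4, ∫x²·sin²(nπx/L) dx = L³·(1/6 − 1/(4n²π²)); higher powers xᵏ the same way, integrating xᵏ·cos(2nπx/L) by parts.
⟨x²⟩ = 8.9930.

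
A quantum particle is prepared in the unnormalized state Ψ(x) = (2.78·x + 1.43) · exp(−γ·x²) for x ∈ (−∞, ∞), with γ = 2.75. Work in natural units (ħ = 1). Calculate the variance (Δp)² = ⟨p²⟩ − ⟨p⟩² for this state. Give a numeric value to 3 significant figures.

Compute ⟨p⟩ and ⟨p²⟩ separately; (Δp)² = ⟨p²⟩ − ⟨p⟩².
Expand each integrand as polynomial × e^(−2γx²) and use ∫x^(2j)·e^(−2γx²) dx = (2j−1)!!/(4γ)^j · √(π/(2γ)), odd powers → 0; here √(π/(2γ)) = 0.75578. Differentiate with the product rule, d/dx e^(−γx²) = −2γx·e^(−γx²).
Normalization: ∫|Ψ|² dx = 2.0765.
⟨p⟩ = 0.0000 and ⟨p²⟩ = 4.1565.
(Δp)² = 4.1565 − (0.0000)² = 4.1565.

4.16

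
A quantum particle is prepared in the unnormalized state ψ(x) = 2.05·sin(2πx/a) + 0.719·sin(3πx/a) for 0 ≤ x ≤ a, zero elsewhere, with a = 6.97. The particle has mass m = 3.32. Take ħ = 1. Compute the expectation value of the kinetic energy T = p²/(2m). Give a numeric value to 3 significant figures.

0.139

T = −(ħ²/2m) d²/dx², so ⟨T⟩ = −(ħ²/2m) ∫ ψ*·ψ'' dx / ∫|ψ|² dx; with m = 3.32.
d²/dx² sin(jπx/a) = −(jπ/a)²·sin(jπx/a); on 0 ≤ x ≤ a, ∫sin²(jπx/a) dx = a/2 and ∫sin(jπx/a)·sin(lπx/a) dx = 0 for j ≠ l, so only diagonal terms survive in ∫|ψ|² and ∫ψ·ψ″; ∫ψ·ψ′ dx = [ψ²/2] between the walls = 0.
State is unnormalized: ∫|ψ|² dx = 16.447, and ∫ψ*·(−ħ²/2m · ψ'') dx = 2.2885, so ⟨T⟩ = 2.2885 / 16.447.
⟨T⟩ = 0.13914.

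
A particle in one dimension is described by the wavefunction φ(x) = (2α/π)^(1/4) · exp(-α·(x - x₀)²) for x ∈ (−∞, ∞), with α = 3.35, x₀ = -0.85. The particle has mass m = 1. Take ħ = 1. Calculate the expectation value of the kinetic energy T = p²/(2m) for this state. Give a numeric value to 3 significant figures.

T = −(ħ²/2m) d²/dx², so ⟨T⟩ = −(ħ²/2m) ∫ φ*·φ'' dx; with m = 1.
Gaussian moments (u = x − x₀): ∫u^(2j)·e^(−2αu²) du = (2j−1)!!/(4α)^j · √(π/(2α)), odd powers integrate to 0; here √(π/(2α)) = 0.68476. Derivatives: d/dx e^(−αu²) = −2αu·e^(−αu²), d²/dx² e^(−αu²) = (4α²u² − 2α)·e^(−αu²).
⟨T⟩ = 1.6750.

1.68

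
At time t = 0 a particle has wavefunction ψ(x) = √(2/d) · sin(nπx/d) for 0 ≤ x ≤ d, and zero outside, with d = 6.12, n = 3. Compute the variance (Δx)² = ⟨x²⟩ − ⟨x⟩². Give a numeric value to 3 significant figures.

2.91

Compute ⟨x⟩ and ⟨x²⟩ separately, then (Δx)² = ⟨x²⟩ − ⟨x⟩².
With sin²θ = (1 − cos2θ)/2 on 0 ≤ x ≤ d: ∫sin²(nπx/d) dx = d/2, ∫x·sin²(nπx/d) dx = d²/4, ∫x²·sin²(nπx/d) dx = d³·(1/6 − 1/(4n²π²)); higher powers xᵏ the same way, integrating xᵏ·cos(2nπx/d) by parts.
⟨x⟩ = 3.0600 and ⟨x²⟩ = 12.274.
(Δx)² = 12.274 − (3.0600)² = 2.9104.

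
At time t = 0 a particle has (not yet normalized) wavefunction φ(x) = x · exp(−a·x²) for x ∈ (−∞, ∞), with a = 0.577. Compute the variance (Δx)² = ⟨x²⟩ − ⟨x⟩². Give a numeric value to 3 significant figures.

Compute ⟨x⟩ and ⟨x²⟩ separately, then (Δx)² = ⟨x²⟩ − ⟨x⟩².
Expand each integrand as polynomial × e^(−2ax²) and use ∫x^(2j)·e^(−2ax²) dx = (2j−1)!!/(4a)^j · √(π/(2a)), odd powers → 0; here √(π/(2a)) = 1.6500.
Normalization: ∫|φ|² dx = 0.71489.
⟨x⟩ = 0.0000 and ⟨x²⟩ = 1.2998.
(Δx)² = 1.2998 − (0.0000)² = 1.2998.

1.30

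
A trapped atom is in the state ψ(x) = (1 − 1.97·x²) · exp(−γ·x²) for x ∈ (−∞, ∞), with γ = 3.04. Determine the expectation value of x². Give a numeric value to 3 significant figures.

⟨x²⟩ = ∫ x²·|ψ|² dx / ∫|ψ|² dx (integrals over the domain).
Expand each integrand as polynomial × e^(−2γx²) and use ∫x^(2j)·e^(−2γx²) dx = (2j−1)!!/(4γ)^j · √(π/(2γ)), odd powers → 0; here √(π/(2γ)) = 0.71882.
State is unnormalized: ∫|ψ|² dx = 0.54252, and ∫ψ*·x²·ψ dx = 0.024926, so ⟨x²⟩ = 0.024926 / 0.54252.
⟨x²⟩ = 0.045944.

0.0459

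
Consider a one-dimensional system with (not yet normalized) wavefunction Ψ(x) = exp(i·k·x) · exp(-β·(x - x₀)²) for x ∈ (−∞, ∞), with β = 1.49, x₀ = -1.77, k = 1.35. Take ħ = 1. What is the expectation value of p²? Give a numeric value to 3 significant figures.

3.31

p² Ψ = −ħ² d²Ψ/dx²; ⟨p²⟩ = −ħ² ∫ Ψ*·Ψ'' dx / ∫|Ψ|² dx.
Gaussian moments (u = x − x₀): ∫u^(2j)·e^(−2βu²) du = (2j−1)!!/(4β)^j · √(π/(2β)), odd powers integrate to 0; here √(π/(2β)) = 1.0268. Derivatives: Ψ′ = (ik − 2βu)·Ψ, Ψ″ = ((ik − 2βu)² − 2β)·Ψ; the odd-in-u pieces drop out.
State is unnormalized: ∫|Ψ|² dx = 1.0268, and ∫Ψ*·(−ħ² Ψ'') dx = 3.4011, so ⟨p²⟩ = 3.4011 / 1.0268.
⟨p²⟩ = 3.3125.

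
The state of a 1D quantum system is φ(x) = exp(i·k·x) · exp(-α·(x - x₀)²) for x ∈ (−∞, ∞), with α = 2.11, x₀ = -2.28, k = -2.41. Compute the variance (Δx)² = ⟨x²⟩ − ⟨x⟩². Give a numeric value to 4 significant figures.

Compute ⟨x⟩ and ⟨x²⟩ separately, then (Δx)² = ⟨x²⟩ − ⟨x⟩².
Gaussian moments (u = x − x₀): ∫u^(2j)·e^(−2αu²) du = (2j−1)!!/(4α)^j · √(π/(2α)), odd powers integrate to 0; here √(π/(2α)) = 0.86282.
Normalization: ∫|φ|² dx = 0.86282.
⟨x⟩ = -2.2800 and ⟨x²⟩ = 5.3169.
(Δx)² = 5.3169 − (-2.2800)² = 0.11848.

0.1185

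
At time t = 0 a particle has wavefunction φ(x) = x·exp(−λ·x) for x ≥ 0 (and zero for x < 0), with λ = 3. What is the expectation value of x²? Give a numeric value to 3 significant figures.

0.333

⟨x²⟩ = ∫ x²·|φ|² dx / ∫|φ|² dx (integrals over the domain).
Every integrand reduces to terms xʲ·e^(−2λx) on [0, ∞); use ∫₀^∞ xʲ·e^(−2λx) dx = j!/(2λ)^(j+1).
State is unnormalized: ∫|φ|² dx = 0.0092593, and ∫φ*·x²·φ dx = 0.0030864, so ⟨x²⟩ = 0.0030864 / 0.0092593.
⟨x²⟩ = 0.33333.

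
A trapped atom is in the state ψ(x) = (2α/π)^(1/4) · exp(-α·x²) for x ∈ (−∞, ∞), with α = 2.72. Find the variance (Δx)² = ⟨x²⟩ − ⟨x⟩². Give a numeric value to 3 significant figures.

Compute ⟨x⟩ and ⟨x²⟩ separately, then (Δx)² = ⟨x²⟩ − ⟨x⟩².
Gaussian moments: ∫x^(2j)·e^(−2αx²) dx = (2j−1)!!/(4α)^j · √(π/(2α)), odd powers integrate to 0; here √(π/(2α)) = 0.75993.
⟨x⟩ = 0.0000 and ⟨x²⟩ = 0.091912.
(Δx)² = 0.091912 − (0.0000)² = 0.091912.

0.0919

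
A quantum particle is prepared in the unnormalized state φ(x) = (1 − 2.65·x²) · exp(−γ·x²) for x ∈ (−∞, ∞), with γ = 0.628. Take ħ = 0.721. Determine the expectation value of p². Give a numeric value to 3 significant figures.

1.60

p² φ = −ħ² d²φ/dx²; ⟨p²⟩ = −ħ² ∫ φ*·φ'' dx / ∫|φ|² dx.
Expand each integrand as polynomial × e^(−2γx²) and use ∫x^(2j)·e^(−2γx²) dx = (2j−1)!!/(4γ)^j · √(π/(2γ)), odd powers → 0; here √(π/(2γ)) = 1.5815. Differentiate with the product rule, d/dx e^(−γx²) = −2γx·e^(−γx²).
State is unnormalized: ∫|φ|² dx = 3.5249, and ∫φ*·(−ħ² φ'') dx = 5.6278, so ⟨p²⟩ = 5.6278 / 3.5249.
⟨p²⟩ = 1.5966.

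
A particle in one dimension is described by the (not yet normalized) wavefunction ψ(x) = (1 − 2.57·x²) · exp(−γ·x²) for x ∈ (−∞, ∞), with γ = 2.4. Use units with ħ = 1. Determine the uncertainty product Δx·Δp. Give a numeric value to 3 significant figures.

0.719

Δx = √(⟨x²⟩−⟨x⟩²), Δp = √(⟨p²⟩−⟨p⟩²).
Expand each integrand as polynomial × e^(−2γx²) and use ∫x^(2j)·e^(−2γx²) dx = (2j−1)!!/(4γ)^j · √(π/(2γ)), odd powers → 0; here √(π/(2γ)) = 0.80901. Differentiate with the product rule, d/dx e^(−γx²) = −2γx·e^(−γx²).
Normalization: ∫|ψ|² dx = 0.54979.
⟨x⟩ = 0.0000, ⟨x²⟩ = 0.071852 ⇒ Δx = 0.26805.
⟨p⟩ = 0.0000, ⟨p²⟩ = 7.1941 ⇒ Δp = 2.6822.
Δx·Δp = 0.71897.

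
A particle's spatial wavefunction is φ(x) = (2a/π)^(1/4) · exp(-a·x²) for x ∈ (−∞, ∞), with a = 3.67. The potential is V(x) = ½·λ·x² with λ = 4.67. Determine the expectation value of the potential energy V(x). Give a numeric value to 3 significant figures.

⟨V⟩ = ∫ V(x)·|φ|² dx.
Gaussian moments: ∫x^(2j)·e^(−2ax²) dx = (2j−1)!!/(4a)^j · √(π/(2a)), odd powers integrate to 0; here √(π/(2a)) = 0.65422.
⟨V⟩ = 0.15906.

0.159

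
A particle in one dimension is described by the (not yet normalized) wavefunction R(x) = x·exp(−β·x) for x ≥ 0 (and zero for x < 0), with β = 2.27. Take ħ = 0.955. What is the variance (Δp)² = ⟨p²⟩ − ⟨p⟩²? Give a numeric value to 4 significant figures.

Compute ⟨p⟩ and ⟨p²⟩ separately; (Δp)² = ⟨p²⟩ − ⟨p⟩².
Differentiate x·exp(−β·x) with the product rule; every integrand then reduces to terms xʲ·e^(−2βx) on [0, ∞), with ∫₀^∞ xʲ·e^(−2βx) dx = j!/(2β)^(j+1).
Normalization: ∫|R|² dx = 0.021373.
⟨p⟩ = 0.0000 and ⟨p²⟩ = 4.6996.
(Δp)² = 4.6996 − (0.0000)² = 4.6996.

4.700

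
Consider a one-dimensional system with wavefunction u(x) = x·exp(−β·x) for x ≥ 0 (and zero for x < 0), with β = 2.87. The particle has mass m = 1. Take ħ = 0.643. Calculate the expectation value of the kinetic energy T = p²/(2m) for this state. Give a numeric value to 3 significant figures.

1.70

T = −(ħ²/2m) d²/dx², so ⟨T⟩ = −(ħ²/2m) ∫ u*·u'' dx / ∫|u|² dx; with m = 1.
Differentiate x·exp(−β·x) with the product rule; every integrand then reduces to terms xʲ·e^(−2βx) on [0, ∞), with ∫₀^∞ xʲ·e^(−2βx) dx = j!/(2β)^(j+1).
State is unnormalized: ∫|u|² dx = 0.010575, and ∫u*·(−ħ²/2m · u'') dx = 0.018007, so ⟨T⟩ = 0.018007 / 0.010575.
⟨T⟩ = 1.7028.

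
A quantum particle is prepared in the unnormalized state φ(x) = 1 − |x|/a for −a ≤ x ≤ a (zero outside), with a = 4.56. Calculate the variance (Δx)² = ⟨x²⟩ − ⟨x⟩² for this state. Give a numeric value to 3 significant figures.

2.08

Compute ⟨x⟩ and ⟨x²⟩ separately, then (Δx)² = ⟨x²⟩ − ⟨x⟩².
φ is even, so ∫ over [−a, a] = 2∫₀ᵃ with φ = 1 − x/a there: ∫₀ᵃ (1 − x/a)² dx = a/3, ∫₀ᵃ x²(1 − x/a)² dx = a³/30, ∫₀ᵃ x⁴(1 − x/a)² dx = a⁵/105.
Normalization: ∫|φ|² dx = 3.0400.
⟨x⟩ = 0.0000 and ⟨x²⟩ = 2.0794.
(Δx)² = 2.0794 − (0.0000)² = 2.0794.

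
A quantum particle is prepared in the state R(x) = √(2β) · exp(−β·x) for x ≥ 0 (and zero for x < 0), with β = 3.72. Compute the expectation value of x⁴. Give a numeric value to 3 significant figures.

0.00783

⟨x⁴⟩ = ∫ x⁴·|R|² dx (integrals over the domain).
Every integrand reduces to terms xʲ·e^(−2βx) on [0, ∞); use ∫₀^∞ xʲ·e^(−2βx) dx = j!/(2β)^(j+1).
⟨x⁴⟩ = 0.0078328.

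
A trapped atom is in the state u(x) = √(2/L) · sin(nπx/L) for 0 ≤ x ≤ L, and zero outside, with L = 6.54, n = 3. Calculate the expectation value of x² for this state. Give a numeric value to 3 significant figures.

⟨x²⟩ = ∫ x²·|u|² dx (integrals over the domain).
With sin²θ = (1 − cos2θ)/2 on 0 ≤ x ≤ L: ∫sin²(nπx/L) dx = L/2, ∫x·sin²(nπx/L) dx = L²/4, ∫x²·sin²(nπx/L) dx = L³·(1/6 − 1/(4n²π²)); higher powers xᵏ the same way, integrating xᵏ·cos(2nπx/L) by parts.
⟨x²⟩ = 14.016.

14.0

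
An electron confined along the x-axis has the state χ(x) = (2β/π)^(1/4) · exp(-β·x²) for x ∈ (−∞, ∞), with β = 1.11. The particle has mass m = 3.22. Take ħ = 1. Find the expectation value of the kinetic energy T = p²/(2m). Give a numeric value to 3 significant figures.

0.172

T = −(ħ²/2m) d²/dx², so ⟨T⟩ = −(ħ²/2m) ∫ χ*·χ'' dx; with m = 3.22.
Gaussian moments: ∫x^(2j)·e^(−2βx²) dx = (2j−1)!!/(4β)^j · √(π/(2β)), odd powers integrate to 0; here √(π/(2β)) = 1.1896. Derivatives: d/dx e^(−βx²) = −2βx·e^(−βx²), d²/dx² e^(−βx²) = (4β²x² − 2β)·e^(−βx²).
⟨T⟩ = 0.17236.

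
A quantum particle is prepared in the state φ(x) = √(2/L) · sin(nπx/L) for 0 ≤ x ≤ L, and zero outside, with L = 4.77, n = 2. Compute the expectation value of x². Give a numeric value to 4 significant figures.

7.296

⟨x²⟩ = ∫ x²·|φ|² dx (integrals over the domain).
With sin²θ = (1 − cos2θ)/2 on 0 ≤ x ≤ L: ∫sin²(nπx/L) dx = L/2, ∫x·sin²(nπx/L) dx = L²/4, ∫x²·sin²(nπx/L) dx = L³·(1/6 − 1/(4n²π²)); higher powers xᵏ the same way, integrating xᵏ·cos(2nπx/L) by parts.
⟨x²⟩ = 7.2961.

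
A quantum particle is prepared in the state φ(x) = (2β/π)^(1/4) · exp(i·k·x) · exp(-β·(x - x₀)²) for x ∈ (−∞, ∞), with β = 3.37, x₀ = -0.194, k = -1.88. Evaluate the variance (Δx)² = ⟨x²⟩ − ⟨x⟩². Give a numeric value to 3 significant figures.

0.0742

Compute ⟨x⟩ and ⟨x²⟩ separately, then (Δx)² = ⟨x²⟩ − ⟨x⟩².
Gaussian moments (u = x − x₀): ∫u^(2j)·e^(−2βu²) du = (2j−1)!!/(4β)^j · √(π/(2β)), odd powers integrate to 0; here √(π/(2β)) = 0.68272.
⟨x⟩ = -0.19400 and ⟨x²⟩ = 0.11182.
(Δx)² = 0.11182 − (-0.19400)² = 0.074184.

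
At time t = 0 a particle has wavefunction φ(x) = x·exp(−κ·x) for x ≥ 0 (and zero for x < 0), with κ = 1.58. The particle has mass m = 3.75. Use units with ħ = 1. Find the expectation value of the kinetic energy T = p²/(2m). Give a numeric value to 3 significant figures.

T = −(ħ²/2m) d²/dx², so ⟨T⟩ = −(ħ²/2m) ∫ φ*·φ'' dx / ∫|φ|² dx; with m = 3.75.
Differentiate x·exp(−κ·x) with the product rule; every integrand then reduces to terms xʲ·e^(−2κx) on [0, ∞), with ∫₀^∞ xʲ·e^(−2κx) dx = j!/(2κ)^(j+1).
State is unnormalized: ∫|φ|² dx = 0.063382, and ∫φ*·(−ħ²/2m · φ'') dx = 0.021097, so ⟨T⟩ = 0.021097 / 0.063382.
⟨T⟩ = 0.33285.

0.333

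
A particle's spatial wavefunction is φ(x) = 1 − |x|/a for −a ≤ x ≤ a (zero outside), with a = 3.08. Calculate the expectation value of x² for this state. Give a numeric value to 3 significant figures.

⟨x²⟩ = ∫ x²·|φ|² dx / ∫|φ|² dx (integrals over the domain).
φ is even, so ∫ over [−a, a] = 2∫₀ᵃ with φ = 1 − x/a there: ∫₀ᵃ (1 − x/a)² dx = a/3, ∫₀ᵃ x²(1 − x/a)² dx = a³/30, ∫₀ᵃ x⁴(1 − x/a)² dx = a⁵/105.
State is unnormalized: ∫|φ|² dx = 2.0533, and ∫φ*·x²·φ dx = 1.9479, so ⟨x²⟩ = 1.9479 / 2.0533.
⟨x²⟩ = 0.94864.

0.949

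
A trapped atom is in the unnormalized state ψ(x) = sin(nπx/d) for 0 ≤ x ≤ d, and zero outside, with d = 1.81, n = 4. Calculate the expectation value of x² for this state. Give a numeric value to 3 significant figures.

1.08

⟨x²⟩ = ∫ x²·|ψ|² dx / ∫|ψ|² dx (integrals over the domain).
With sin²θ = (1 − cos2θ)/2 on 0 ≤ x ≤ d: ∫sin²(nπx/d) dx = d/2, ∫x·sin²(nπx/d) dx = d²/4, ∫x²·sin²(nπx/d) dx = d³·(1/6 − 1/(4n²π²)); higher powers xᵏ the same way, integrating xᵏ·cos(2nπx/d) by parts.
State is unnormalized: ∫|ψ|² dx = 0.90500, and ∫ψ*·x²·ψ dx = 0.97890, so ⟨x²⟩ = 0.97890 / 0.90500.
⟨x²⟩ = 1.0817.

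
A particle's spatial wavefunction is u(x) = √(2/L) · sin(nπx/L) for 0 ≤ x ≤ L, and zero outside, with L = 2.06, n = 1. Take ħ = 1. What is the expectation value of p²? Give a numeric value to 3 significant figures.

2.33

p² u = −ħ² d²u/dx²; ⟨p²⟩ = −ħ² ∫ u*·u'' dx.
d/dx sin(nπx/L) = (nπ/L)·cos(nπx/L) and d²/dx² sin(nπx/L) = −(nπ/L)²·sin(nπx/L); on 0 ≤ x ≤ L, ∫sin²(nπx/L) dx = L/2 and ∫sin(nπx/L)·cos(nπx/L) dx = 0.
⟨p²⟩ = 2.3258.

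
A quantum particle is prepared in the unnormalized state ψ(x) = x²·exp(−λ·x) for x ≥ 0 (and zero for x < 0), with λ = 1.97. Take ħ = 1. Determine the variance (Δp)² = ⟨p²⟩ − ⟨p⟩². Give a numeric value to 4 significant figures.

Compute ⟨p⟩ and ⟨p²⟩ separately; (Δp)² = ⟨p²⟩ − ⟨p⟩².
Differentiate x²·exp(−λ·x) with the product rule; every integrand then reduces to terms xʲ·e^(−2λx) on [0, ∞), with ∫₀^∞ xʲ·e^(−2λx) dx = j!/(2λ)^(j+1).
Normalization: ∫|ψ|² dx = 0.025277.
⟨p⟩ = 0.0000 and ⟨p²⟩ = 1.2936.
(Δp)² = 1.2936 − (0.0000)² = 1.2936.

1.294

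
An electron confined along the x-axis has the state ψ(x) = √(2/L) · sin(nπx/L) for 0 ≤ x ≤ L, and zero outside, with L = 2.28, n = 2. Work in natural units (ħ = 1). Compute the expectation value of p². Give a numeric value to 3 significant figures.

p² ψ = −ħ² d²ψ/dx²; ⟨p²⟩ = −ħ² ∫ ψ*·ψ'' dx.
d/dx sin(nπx/L) = (nπ/L)·cos(nπx/L) and d²/dx² sin(nπx/L) = −(nπ/L)²·sin(nπx/L); on 0 ≤ x ≤ L, ∫sin²(nπx/L) dx = L/2 and ∫sin(nπx/L)·cos(nπx/L) dx = 0.
⟨p²⟩ = 7.5943.

7.59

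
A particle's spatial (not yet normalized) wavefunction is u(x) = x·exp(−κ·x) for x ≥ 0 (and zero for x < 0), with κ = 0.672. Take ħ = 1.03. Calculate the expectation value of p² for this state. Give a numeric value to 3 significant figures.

0.479

p² u = −ħ² d²u/dx²; ⟨p²⟩ = −ħ² ∫ u*·u'' dx / ∫|u|² dx.
Differentiate x·exp(−κ·x) with the product rule; every integrand then reduces to terms xʲ·e^(−2κx) on [0, ∞), with ∫₀^∞ xʲ·e^(−2κx) dx = j!/(2κ)^(j+1).
State is unnormalized: ∫|u|² dx = 0.82382, and ∫u*·(−ħ² u'') dx = 0.39468, so ⟨p²⟩ = 0.39468 / 0.82382.
⟨p²⟩ = 0.47909.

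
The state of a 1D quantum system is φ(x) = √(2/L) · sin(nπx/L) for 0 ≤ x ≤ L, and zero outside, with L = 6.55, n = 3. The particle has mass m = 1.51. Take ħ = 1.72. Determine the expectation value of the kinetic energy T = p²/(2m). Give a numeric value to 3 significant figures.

2.03

T = −(ħ²/2m) d²/dx², so ⟨T⟩ = −(ħ²/2m) ∫ φ*·φ'' dx; with m = 1.51.
d/dx sin(nπx/L) = (nπ/L)·cos(nπx/L) and d²/dx² sin(nπx/L) = −(nπ/L)²·sin(nπx/L); on 0 ≤ x ≤ L, ∫sin²(nπx/L) dx = L/2 and ∫sin(nπx/L)·cos(nπx/L) dx = 0.
⟨T⟩ = 2.0282.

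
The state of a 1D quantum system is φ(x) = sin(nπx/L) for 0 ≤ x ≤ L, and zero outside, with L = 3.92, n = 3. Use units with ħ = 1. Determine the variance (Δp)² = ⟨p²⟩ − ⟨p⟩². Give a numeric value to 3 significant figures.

Compute ⟨p⟩ and ⟨p²⟩ separately; (Δp)² = ⟨p²⟩ − ⟨p⟩².
d/dx sin(nπx/L) = (nπ/L)·cos(nπx/L) and d²/dx² sin(nπx/L) = −(nπ/L)²·sin(nπx/L); on 0 ≤ x ≤ L, ∫sin²(nπx/L) dx = L/2 and ∫sin(nπx/L)·cos(nπx/L) dx = 0.
Normalization: ∫|φ|² dx = 1.9600.
⟨p⟩ = 0.0000 and ⟨p²⟩ = 5.7806.
(Δp)² = 5.7806 − (0.0000)² = 5.7806.

5.78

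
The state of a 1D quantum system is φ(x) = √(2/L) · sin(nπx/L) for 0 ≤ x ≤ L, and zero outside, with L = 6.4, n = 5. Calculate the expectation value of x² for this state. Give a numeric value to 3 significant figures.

13.6

⟨x²⟩ = ∫ x²·|φ|² dx (integrals over the domain).
With sin²θ = (1 − cos2θ)/2 on 0 ≤ x ≤ L: ∫sin²(nπx/L) dx = L/2, ∫x·sin²(nπx/L) dx = L²/4, ∫x²·sin²(nπx/L) dx = L³·(1/6 − 1/(4n²π²)); higher powers xᵏ the same way, integrating xᵏ·cos(2nπx/L) by parts.
⟨x²⟩ = 13.570.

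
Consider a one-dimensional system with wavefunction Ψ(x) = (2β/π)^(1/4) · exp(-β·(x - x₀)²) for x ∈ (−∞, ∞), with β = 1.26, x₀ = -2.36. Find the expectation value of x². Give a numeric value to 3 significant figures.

⟨x²⟩ = ∫ x²·|Ψ|² dx (integrals over the domain).
Gaussian moments (u = x − x₀): ∫u^(2j)·e^(−2βu²) du = (2j−1)!!/(4β)^j · √(π/(2β)), odd powers integrate to 0; here √(π/(2β)) = 1.1165.
⟨x²⟩ = 5.7680.

5.77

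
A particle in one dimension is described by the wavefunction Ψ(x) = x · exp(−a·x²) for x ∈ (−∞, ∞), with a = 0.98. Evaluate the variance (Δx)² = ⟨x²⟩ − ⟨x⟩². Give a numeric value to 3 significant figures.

0.765

Compute ⟨x⟩ and ⟨x²⟩ separately, then (Δx)² = ⟨x²⟩ − ⟨x⟩².
Expand each integrand as polynomial × e^(−2ax²) and use ∫x^(2j)·e^(−2ax²) dx = (2j−1)!!/(4a)^j · √(π/(2a)), odd powers → 0; here √(π/(2a)) = 1.2660.
Normalization: ∫|Ψ|² dx = 0.32297.
⟨x⟩ = 0.0000 and ⟨x²⟩ = 0.76531.
(Δx)² = 0.76531 − (0.0000)² = 0.76531.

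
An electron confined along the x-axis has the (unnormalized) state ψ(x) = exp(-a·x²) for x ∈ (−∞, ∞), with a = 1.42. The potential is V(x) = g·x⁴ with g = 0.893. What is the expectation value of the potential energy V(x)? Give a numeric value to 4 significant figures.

⟨V⟩ = ∫ V(x)·|ψ|² dx / ∫|ψ|² dx.
Gaussian moments: ∫x^(2j)·e^(−2ax²) dx = (2j−1)!!/(4a)^j · √(π/(2a)), odd powers integrate to 0; here √(π/(2a)) = 1.0518.
State is unnormalized: ∫|ψ|² dx = 1.0518, and ∫ψ*·V(x)·ψ dx = 0.087336, so ⟨V⟩ = 0.087336 / 1.0518.
⟨V⟩ = 0.083038.

0.08304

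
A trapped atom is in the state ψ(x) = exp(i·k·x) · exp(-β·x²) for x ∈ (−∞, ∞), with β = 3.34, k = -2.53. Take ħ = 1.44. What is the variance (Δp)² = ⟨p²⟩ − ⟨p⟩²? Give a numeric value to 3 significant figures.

Compute ⟨p⟩ and ⟨p²⟩ separately; (Δp)² = ⟨p²⟩ − ⟨p⟩².
Gaussian moments: ∫x^(2j)·e^(−2βx²) dx = (2j−1)!!/(4β)^j · √(π/(2β)), odd powers integrate to 0; here √(π/(2β)) = 0.68578. Derivatives: ψ′ = (ik − 2βx)·ψ, ψ″ = ((ik − 2βx)² − 2β)·ψ; the odd-in-x pieces drop out.
Normalization: ∫|ψ|² dx = 0.68578.
⟨p⟩ = -3.6432 and ⟨p²⟩ = 20.199.
(Δp)² = 20.199 − (-3.6432)² = 6.9258.

6.93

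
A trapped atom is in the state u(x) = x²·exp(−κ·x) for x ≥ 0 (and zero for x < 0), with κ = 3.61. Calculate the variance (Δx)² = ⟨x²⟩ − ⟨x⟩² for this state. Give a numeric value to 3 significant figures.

Compute ⟨x⟩ and ⟨x²⟩ separately, then (Δx)² = ⟨x²⟩ − ⟨x⟩².
Every integrand reduces to terms xʲ·e^(−2κx) on [0, ∞); use ∫₀^∞ xʲ·e^(−2κx) dx = j!/(2κ)^(j+1).
Normalization: ∫|u|² dx = 0.0012233.
⟨x⟩ = 0.69252 and ⟨x²⟩ = 0.57550.
(Δx)² = 0.57550 − (0.69252)² = 0.095917.

0.0959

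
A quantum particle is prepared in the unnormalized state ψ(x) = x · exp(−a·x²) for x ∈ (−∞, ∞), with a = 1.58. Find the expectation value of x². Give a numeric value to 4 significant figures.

⟨x²⟩ = ∫ x²·|ψ|² dx / ∫|ψ|² dx (integrals over the domain).
Expand each integrand as polynomial × e^(−2ax²) and use ∫x^(2j)·e^(−2ax²) dx = (2j−1)!!/(4a)^j · √(π/(2a)), odd powers → 0; here √(π/(2a)) = 0.99708.
State is unnormalized: ∫|ψ|² dx = 0.15777, and ∫ψ*·x²·ψ dx = 0.074889, so ⟨x²⟩ = 0.074889 / 0.15777.
⟨x²⟩ = 0.47468.

0.4747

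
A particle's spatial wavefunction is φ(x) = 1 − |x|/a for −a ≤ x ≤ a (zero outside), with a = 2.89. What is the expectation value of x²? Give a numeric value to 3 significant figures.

0.835

⟨x²⟩ = ∫ x²·|φ|² dx / ∫|φ|² dx (integrals over the domain).
φ is even, so ∫ over [−a, a] = 2∫₀ᵃ with φ = 1 − x/a there: ∫₀ᵃ (1 − x/a)² dx = a/3, ∫₀ᵃ x²(1 − x/a)² dx = a³/30, ∫₀ᵃ x⁴(1 − x/a)² dx = a⁵/105.
State is unnormalized: ∫|φ|² dx = 1.9267, and ∫φ*·x²·φ dx = 1.6092, so ⟨x²⟩ = 1.6092 / 1.9267.
⟨x²⟩ = 0.83521.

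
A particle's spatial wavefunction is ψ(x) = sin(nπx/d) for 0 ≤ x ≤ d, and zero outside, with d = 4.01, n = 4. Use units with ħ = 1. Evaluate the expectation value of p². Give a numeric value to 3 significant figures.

9.82

p² ψ = −ħ² d²ψ/dx²; ⟨p²⟩ = −ħ² ∫ ψ*·ψ'' dx / ∫|ψ|² dx.
d/dx sin(nπx/d) = (nπ/d)·cos(nπx/d) and d²/dx² sin(nπx/d) = −(nπ/d)²·sin(nπx/d); on 0 ≤ x ≤ d, ∫sin²(nπx/d) dx = d/2 and ∫sin(nπx/d)·cos(nπx/d) dx = 0.
State is unnormalized: ∫|ψ|² dx = 2.0050, and ∫ψ*·(−ħ² ψ'') dx = 19.690, so ⟨p²⟩ = 19.690 / 2.0050.
⟨p²⟩ = 9.8204.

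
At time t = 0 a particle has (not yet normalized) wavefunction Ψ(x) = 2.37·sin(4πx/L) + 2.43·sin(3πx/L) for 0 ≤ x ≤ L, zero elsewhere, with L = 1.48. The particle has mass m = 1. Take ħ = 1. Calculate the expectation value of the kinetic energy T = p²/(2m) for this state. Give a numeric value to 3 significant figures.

T = −(ħ²/2m) d²/dx², so ⟨T⟩ = −(ħ²/2m) ∫ Ψ*·Ψ'' dx / ∫|Ψ|² dx; with m = 1.
d²/dx² sin(jπx/L) = −(jπ/L)²·sin(jπx/L); on 0 ≤ x ≤ L, ∫sin²(jπx/L) dx = L/2 and ∫sin(jπx/L)·sin(lπx/L) dx = 0 for j ≠ l, so only diagonal terms survive in ∫|Ψ|² and ∫Ψ·Ψ″; ∫Ψ·Ψ′ dx = [Ψ²/2] between the walls = 0.
State is unnormalized: ∫|Ψ|² dx = 8.5261, and ∫Ψ*·(−ħ²/2m · Ψ'') dx = 238.43, so ⟨T⟩ = 238.43 / 8.5261.
⟨T⟩ = 27.964.

28.0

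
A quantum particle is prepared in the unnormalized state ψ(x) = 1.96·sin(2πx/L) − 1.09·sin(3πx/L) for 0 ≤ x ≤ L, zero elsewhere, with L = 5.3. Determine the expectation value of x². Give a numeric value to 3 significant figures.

⟨x²⟩ = ∫ x²·|ψ|² dx / ∫|ψ|² dx (integrals over the domain).
On 0 ≤ x ≤ L (j ≠ l): ∫sin²(jπx/L) dx = L/2, ∫sin(jπx/L)·sin(lπx/L) dx = 0; diagonal moments ∫x·sin²(jπx/L) dx = L²/4, ∫x²·sin²(jπx/L) dx = L³·(1/6 − 1/(4j²π²)); cross terms ∫x·sin(jπx/L)·sin(lπx/L) dx = 0 for j + l even and −4jlL²/(π²(j² − l²)²) for j + l odd, ∫x²·sin(jπx/L)·sin(lπx/L) dx = (−1)^(j+l)·4jlL³/(π²(j² − l²)²); higher powers the same way via product-to-sum and parts.
State is unnormalized: ∫|ψ|² dx = 13.329, and ∫ψ*·x²·ψ dx = 182.56, so ⟨x²⟩ = 182.56 / 13.329.
⟨x²⟩ = 13.696.

13.7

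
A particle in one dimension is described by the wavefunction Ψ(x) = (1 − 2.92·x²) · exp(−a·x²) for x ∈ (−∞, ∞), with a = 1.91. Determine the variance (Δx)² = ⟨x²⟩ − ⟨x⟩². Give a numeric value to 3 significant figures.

Compute ⟨x⟩ and ⟨x²⟩ separately, then (Δx)² = ⟨x²⟩ − ⟨x⟩².
Expand each integrand as polynomial × e^(−2ax²) and use ∫x^(2j)·e^(−2ax²) dx = (2j−1)!!/(4a)^j · √(π/(2a)), odd powers → 0; here √(π/(2a)) = 0.90687.
Normalization: ∫|Ψ|² dx = 0.61107.
⟨x⟩ = 0.0000 and ⟨x²⟩ = 0.17442.
(Δx)² = 0.17442 − (0.0000)² = 0.17442.

0.174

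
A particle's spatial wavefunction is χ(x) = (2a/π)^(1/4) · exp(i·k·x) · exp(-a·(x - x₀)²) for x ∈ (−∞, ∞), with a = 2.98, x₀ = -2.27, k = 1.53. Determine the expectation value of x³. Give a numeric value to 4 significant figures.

-12.27

⟨x³⟩ = ∫ x³·|χ|² dx (integrals over the domain).
Gaussian moments (u = x − x₀): ∫u^(2j)·e^(−2au²) du = (2j−1)!!/(4a)^j · √(π/(2a)), odd powers integrate to 0; here √(π/(2a)) = 0.72603.
⟨x³⟩ = -12.268.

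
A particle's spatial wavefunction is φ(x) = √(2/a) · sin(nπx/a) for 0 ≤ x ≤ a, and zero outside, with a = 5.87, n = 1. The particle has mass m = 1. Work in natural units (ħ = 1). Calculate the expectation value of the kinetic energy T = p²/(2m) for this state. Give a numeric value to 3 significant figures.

T = −(ħ²/2m) d²/dx², so ⟨T⟩ = −(ħ²/2m) ∫ φ*·φ'' dx; with m = 1.
d/dx sin(nπx/a) = (nπ/a)·cos(nπx/a) and d²/dx² sin(nπx/a) = −(nπ/a)²·sin(nπx/a); on 0 ≤ x ≤ a, ∫sin²(nπx/a) dx = a/2 and ∫sin(nπx/a)·cos(nπx/a) dx = 0.
⟨T⟩ = 0.14322.

0.143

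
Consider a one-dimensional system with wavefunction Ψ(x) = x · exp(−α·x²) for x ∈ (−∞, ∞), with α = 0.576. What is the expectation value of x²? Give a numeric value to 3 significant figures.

1.30

⟨x²⟩ = ∫ x²·|Ψ|² dx / ∫|Ψ|² dx (integrals over the domain).
Expand each integrand as polynomial × e^(−2αx²) and use ∫x^(2j)·e^(−2αx²) dx = (2j−1)!!/(4α)^j · √(π/(2α)), odd powers → 0; here √(π/(2α)) = 1.6514.
State is unnormalized: ∫|Ψ|² dx = 0.71675, and ∫Ψ*·x²·Ψ dx = 0.93327, so ⟨x²⟩ = 0.93327 / 0.71675.
⟨x²⟩ = 1.3021.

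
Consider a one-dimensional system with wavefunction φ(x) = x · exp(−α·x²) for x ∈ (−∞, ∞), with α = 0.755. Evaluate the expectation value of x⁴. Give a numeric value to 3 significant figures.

⟨x⁴⟩ = ∫ x⁴·|φ|² dx / ∫|φ|² dx (integrals over the domain).
Expand each integrand as polynomial × e^(−2αx²) and use ∫x^(2j)·e^(−2αx²) dx = (2j−1)!!/(4α)^j · √(π/(2α)), odd powers → 0; here √(π/(2α)) = 1.4424.
State is unnormalized: ∫|φ|² dx = 0.47762, and ∫φ*·x⁴·φ dx = 0.78552, so ⟨x⁴⟩ = 0.78552 / 0.47762.
⟨x⁴⟩ = 1.6447.

1.64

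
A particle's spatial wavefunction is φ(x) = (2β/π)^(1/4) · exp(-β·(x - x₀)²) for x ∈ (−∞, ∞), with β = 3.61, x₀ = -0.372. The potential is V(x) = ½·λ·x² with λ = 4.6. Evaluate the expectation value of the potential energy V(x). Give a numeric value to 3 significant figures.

0.478

⟨V⟩ = ∫ V(x)·|φ|² dx.
Gaussian moments (u = x − x₀): ∫u^(2j)·e^(−2βu²) du = (2j−1)!!/(4β)^j · √(π/(2β)), odd powers integrate to 0; here √(π/(2β)) = 0.65964.
⟨V⟩ = 0.47756.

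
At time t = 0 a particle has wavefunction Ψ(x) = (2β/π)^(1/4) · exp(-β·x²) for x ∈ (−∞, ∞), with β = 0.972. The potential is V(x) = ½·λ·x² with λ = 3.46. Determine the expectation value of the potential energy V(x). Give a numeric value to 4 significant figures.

0.4450

⟨V⟩ = ∫ V(x)·|Ψ|² dx.
Gaussian moments: ∫x^(2j)·e^(−2βx²) dx = (2j−1)!!/(4β)^j · √(π/(2β)), odd powers integrate to 0; here √(π/(2β)) = 1.2712.
⟨V⟩ = 0.44496.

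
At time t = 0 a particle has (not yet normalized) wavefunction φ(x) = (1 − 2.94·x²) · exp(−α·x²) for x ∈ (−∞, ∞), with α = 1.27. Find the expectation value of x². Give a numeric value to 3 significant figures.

⟨x²⟩ = ∫ x²·|φ|² dx / ∫|φ|² dx (integrals over the domain).
Expand each integrand as polynomial × e^(−2αx²) and use ∫x^(2j)·e^(−2αx²) dx = (2j−1)!!/(4α)^j · √(π/(2α)), odd powers → 0; here √(π/(2α)) = 1.1121.
State is unnormalized: ∫|φ|² dx = 0.94236, and ∫φ*·x²·φ dx = 0.55862, so ⟨x²⟩ = 0.55862 / 0.94236.
⟨x²⟩ = 0.59279.

0.593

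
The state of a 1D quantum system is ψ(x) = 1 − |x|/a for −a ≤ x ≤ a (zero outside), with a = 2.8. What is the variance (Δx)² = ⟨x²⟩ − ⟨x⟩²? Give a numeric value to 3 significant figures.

0.784

Compute ⟨x⟩ and ⟨x²⟩ separately, then (Δx)² = ⟨x²⟩ − ⟨x⟩².
ψ is even, so ∫ over [−a, a] = 2∫₀ᵃ with ψ = 1 − x/a there: ∫₀ᵃ (1 − x/a)² dx = a/3, ∫₀ᵃ x²(1 − x/a)² dx = a³/30, ∫₀ᵃ x⁴(1 − x/a)² dx = a⁵/105.
Normalization: ∫|ψ|² dx = 1.8667.
⟨x⟩ = 0.0000 and ⟨x²⟩ = 0.78400.
(Δx)² = 0.78400 − (0.0000)² = 0.78400.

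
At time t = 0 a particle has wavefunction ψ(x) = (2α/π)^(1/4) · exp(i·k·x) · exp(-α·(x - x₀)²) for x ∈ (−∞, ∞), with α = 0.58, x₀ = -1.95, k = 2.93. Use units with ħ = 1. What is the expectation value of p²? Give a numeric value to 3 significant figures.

9.16

p² ψ = −ħ² d²ψ/dx²; ⟨p²⟩ = −ħ² ∫ ψ*·ψ'' dx.
Gaussian moments (u = x − x₀): ∫u^(2j)·e^(−2αu²) du = (2j−1)!!/(4α)^j · √(π/(2α)), odd powers integrate to 0; here √(π/(2α)) = 1.6457. Derivatives: ψ′ = (ik − 2αu)·ψ, ψ″ = ((ik − 2αu)² − 2α)·ψ; the odd-in-u pieces drop out.
⟨p²⟩ = 9.1649.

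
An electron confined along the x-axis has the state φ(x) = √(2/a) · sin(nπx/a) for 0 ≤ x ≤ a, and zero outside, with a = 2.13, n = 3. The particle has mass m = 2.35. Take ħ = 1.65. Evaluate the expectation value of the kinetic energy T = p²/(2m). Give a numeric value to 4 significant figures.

11.34

T = −(ħ²/2m) d²/dx², so ⟨T⟩ = −(ħ²/2m) ∫ φ*·φ'' dx; with m = 2.35.
d/dx sin(nπx/a) = (nπ/a)·cos(nπx/a) and d²/dx² sin(nπx/a) = −(nπ/a)²·sin(nπx/a); on 0 ≤ x ≤ a, ∫sin²(nπx/a) dx = a/2 and ∫sin(nπx/a)·cos(nπx/a) dx = 0.
⟨T⟩ = 11.341.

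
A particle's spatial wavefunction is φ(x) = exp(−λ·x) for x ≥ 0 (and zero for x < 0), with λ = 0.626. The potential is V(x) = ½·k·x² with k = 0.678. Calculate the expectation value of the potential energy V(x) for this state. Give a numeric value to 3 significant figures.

0.433

⟨V⟩ = ∫ V(x)·|φ|² dx / ∫|φ|² dx.
Every integrand reduces to terms xʲ·e^(−2λx) on [0, ∞); use ∫₀^∞ xʲ·e^(−2λx) dx = j!/(2λ)^(j+1).
State is unnormalized: ∫|φ|² dx = 0.79872, and ∫φ*·V(x)·φ dx = 0.34548, so ⟨V⟩ = 0.34548 / 0.79872.
⟨V⟩ = 0.43253.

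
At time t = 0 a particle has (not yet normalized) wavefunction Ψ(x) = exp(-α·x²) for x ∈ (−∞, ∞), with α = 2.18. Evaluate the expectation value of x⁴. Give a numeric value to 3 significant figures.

⟨x⁴⟩ = ∫ x⁴·|Ψ|² dx / ∫|Ψ|² dx (integrals over the domain).
Gaussian moments: ∫x^(2j)·e^(−2αx²) dx = (2j−1)!!/(4α)^j · √(π/(2α)), odd powers integrate to 0; here √(π/(2α)) = 0.84885.
State is unnormalized: ∫|Ψ|² dx = 0.84885, and ∫Ψ*·x⁴·Ψ dx = 0.033490, so ⟨x⁴⟩ = 0.033490 / 0.84885.
⟨x⁴⟩ = 0.039454.

0.0395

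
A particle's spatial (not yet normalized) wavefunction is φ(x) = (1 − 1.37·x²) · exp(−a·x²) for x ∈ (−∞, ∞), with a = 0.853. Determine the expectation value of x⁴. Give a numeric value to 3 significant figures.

⟨x⁴⟩ = ∫ x⁴·|φ|² dx / ∫|φ|² dx (integrals over the domain).
Expand each integrand as polynomial × e^(−2ax²) and use ∫x^(2j)·e^(−2ax²) dx = (2j−1)!!/(4a)^j · √(π/(2a)), odd powers → 0; here √(π/(2a)) = 1.3570.
State is unnormalized: ∫|φ|² dx = 0.92361, and ∫φ*·x⁴·φ dx = 0.91883, so ⟨x⁴⟩ = 0.91883 / 0.92361.
⟨x⁴⟩ = 0.99482.

0.995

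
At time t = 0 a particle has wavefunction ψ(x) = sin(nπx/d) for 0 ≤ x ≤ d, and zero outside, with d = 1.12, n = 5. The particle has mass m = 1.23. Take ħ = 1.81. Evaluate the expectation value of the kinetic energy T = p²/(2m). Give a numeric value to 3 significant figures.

T = −(ħ²/2m) d²/dx², so ⟨T⟩ = −(ħ²/2m) ∫ ψ*·ψ'' dx / ∫|ψ|² dx; with m = 1.23.
d/dx sin(nπx/d) = (nπ/d)·cos(nπx/d) and d²/dx² sin(nπx/d) = −(nπ/d)²·sin(nπx/d); on 0 ≤ x ≤ d, ∫sin²(nπx/d) dx = d/2 and ∫sin(nπx/d)·cos(nπx/d) dx = 0.
State is unnormalized: ∫|ψ|² dx = 0.56000, and ∫ψ*·(−ħ²/2m · ψ'') dx = 146.69, so ⟨T⟩ = 146.69 / 0.56000.
⟨T⟩ = 261.95.

262.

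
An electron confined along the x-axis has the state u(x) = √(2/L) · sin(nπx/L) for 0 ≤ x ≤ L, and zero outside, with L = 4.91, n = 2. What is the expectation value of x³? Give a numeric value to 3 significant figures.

⟨x³⟩ = ∫ x³·|u|² dx (integrals over the domain).
With sin²θ = (1 − cos2θ)/2 on 0 ≤ x ≤ L: ∫sin²(nπx/L) dx = L/2, ∫x·sin²(nπx/L) dx = L²/4, ∫x²·sin²(nπx/L) dx = L³·(1/6 − 1/(4n²π²)); higher powers xᵏ the same way, integrating xᵏ·cos(2nπx/L) by parts.
⟨x³⟩ = 27.344.

27.3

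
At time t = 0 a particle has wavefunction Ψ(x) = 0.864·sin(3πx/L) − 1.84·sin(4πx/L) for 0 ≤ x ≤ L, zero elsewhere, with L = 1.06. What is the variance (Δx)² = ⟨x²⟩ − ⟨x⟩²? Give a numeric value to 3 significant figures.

0.0634

Compute ⟨x⟩ and ⟨x²⟩ separately, then (Δx)² = ⟨x²⟩ − ⟨x⟩².
On 0 ≤ x ≤ L (j ≠ l): ∫sin²(jπx/L) dx = L/2, ∫sin(jπx/L)·sin(lπx/L) dx = 0; diagonal moments ∫x·sin²(jπx/L) dx = L²/4, ∫x²·sin²(jπx/L) dx = L³·(1/6 − 1/(4j²π²)); cross terms ∫x·sin(jπx/L)·sin(lπx/L) dx = 0 for j + l even and −4jlL²/(π²(j² − l²)²) for j + l odd, ∫x²·sin(jπx/L)·sin(lπx/L) dx = (−1)^(j+l)·4jlL³/(π²(j² − l²)²); higher powers the same way via product-to-sum and parts.
Normalization: ∫|Ψ|² dx = 2.1900.
⟨x⟩ = 0.69191 and ⟨x²⟩ = 0.54210.
(Δx)² = 0.54210 − (0.69191)² = 0.063361.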